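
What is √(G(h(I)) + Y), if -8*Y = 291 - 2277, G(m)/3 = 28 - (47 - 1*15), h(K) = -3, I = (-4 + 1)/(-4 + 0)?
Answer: 3*√105/2 ≈ 15.370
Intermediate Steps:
I = ¾ (I = -3/(-4) = -3*(-¼) = ¾ ≈ 0.75000)
G(m) = -12 (G(m) = 3*(28 - (47 - 1*15)) = 3*(28 - (47 - 15)) = 3*(28 - 1*32) = 3*(28 - 32) = 3*(-4) = -12)
Y = 993/4 (Y = -(291 - 2277)/8 = -⅛*(-1986) = 993/4 ≈ 248.25)
√(G(h(I)) + Y) = √(-12 + 993/4) = √(945/4) = 3*√105/2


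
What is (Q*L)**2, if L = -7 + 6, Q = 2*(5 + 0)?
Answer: 100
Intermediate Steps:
Q = 10 (Q = 2*5 = 10)
L = -1
(Q*L)**2 = (10*(-1))**2 = (-10)**2 = 100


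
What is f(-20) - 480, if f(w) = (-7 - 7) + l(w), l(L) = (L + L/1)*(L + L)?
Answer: 1106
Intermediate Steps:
l(L) = 4*L² (l(L) = (L + L*1)*(2*L) = (L + L)*(2*L) = (2*L)*(2*L) = 4*L²)
f(w) = -14 + 4*w² (f(w) = (-7 - 7) + 4*w² = -14 + 4*w²)
f(-20) - 480 = (-14 + 4*(-20)²) - 480 = (-14 + 4*400) - 480 = (-14 + 1600) - 480 = 1586 - 480 = 1106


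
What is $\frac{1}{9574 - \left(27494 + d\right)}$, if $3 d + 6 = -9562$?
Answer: $- \frac{3}{44192} \approx -6.7886 \cdot 10^{-5}$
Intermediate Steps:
$d = - \frac{9568}{3}$ ($d = -2 + \frac{1}{3} \left(-9562\right) = -2 - \frac{9562}{3} = - \frac{9568}{3} \approx -3189.3$)
$\frac{1}{9574 - \left(27494 + d\right)} = \frac{1}{9574 - \frac{72914}{3}} = \frac{1}{- \frac{44192}{3}} = - \frac{3}{44192}$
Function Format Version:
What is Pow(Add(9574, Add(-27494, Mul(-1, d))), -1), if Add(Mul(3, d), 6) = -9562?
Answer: Rational(-3, 44192) ≈ -6.7886e-5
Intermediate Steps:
d = Rational(-9568, 3) (d = Add(-2, Mul(Rational(1, 3), -9562)) = Add(-2, Rational(-9562, 3)) = Rational(-9568, 3) ≈ -3189.3)
Pow(Add(9574, Add(-27494, Mul(-1, d))), -1) = Pow(Add(9574, Add(-27494, Mul(-1, Rational(-9568, 3)))), -1) = Pow(Add(9574, Add(-27494, Rational(9568, 3))), -1) = Pow(Add(9574, Rational(-72914, 3)), -1) = Pow(Rational(-44192, 3), -1) = Rational(-3, 44192)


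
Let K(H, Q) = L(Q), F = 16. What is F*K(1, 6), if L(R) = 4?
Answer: 64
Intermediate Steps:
K(H, Q) = 4
F*K(1, 6) = 16*4 = 64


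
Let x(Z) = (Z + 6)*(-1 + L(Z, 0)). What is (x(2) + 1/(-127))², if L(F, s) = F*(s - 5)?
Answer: 124925329/16129 ≈ 7745.4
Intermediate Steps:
L(F, s) = F*(-5 + s)
x(Z) = (-1 - 5*Z)*(6 + Z) (x(Z) = (Z + 6)*(-1 + Z*(-5 + 0)) = (6 + Z)*(-1 + Z*(-5)) = (6 + Z)*(-1 - 5*Z) = (-1 - 5*Z)*(6 + Z))
(x(2) + 1/(-127))² = ((-6 - 31*2 - 5*2²) + 1/(-127))² = ((-6 - 62 - 5*4) - 1/127)² = ((-6 - 62 - 20) - 1/127)² = (-88 - 1/127)² = (-11177/127)² = 124925329/16129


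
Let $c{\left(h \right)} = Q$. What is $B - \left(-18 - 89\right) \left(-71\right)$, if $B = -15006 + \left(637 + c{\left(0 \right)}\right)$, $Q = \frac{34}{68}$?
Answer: $- \frac{43931}{2} \approx -21966.0$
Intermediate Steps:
$Q = \frac{1}{2}$ ($Q = 34 \cdot \frac{1}{68} = \frac{1}{2} \approx 0.5$)
$c{\left(h \right)} = \frac{1}{2}$
$B = - \frac{28737}{2}$ ($B = -15006 + \left(637 + \frac{1}{2}\right) = -15006 + \frac{1275}{2} = - \frac{28737}{2} \approx -14369.0$)
$B - \left(-18 - 89\right) \left(-71\right) = - \frac{28737}{2} - \left(-18 - 89\right) \left(-71\right) = - \frac{28737}{2} - \left(-107\right) \left(-71\right) = - \frac{28737}{2} - 7597 = - \frac{43931}{2}$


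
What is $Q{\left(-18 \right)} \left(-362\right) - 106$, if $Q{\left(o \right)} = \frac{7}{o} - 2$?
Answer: $\frac{6829}{9} \approx 758.78$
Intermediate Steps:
$Q{\left(o \right)} = -2 + \frac{7}{o}$
$Q{\left(-18 \right)} \left(-362\right) - 106 = \left(-2 + \frac{7}{-18}\right) \left(-362\right) - 106 = \left(-2 + 7 \left(- \frac{1}{18}\right)\right) \left(-362\right) - 106 = \left(-2 - \frac{7}{18}\right) \left(-362\right) - 106 = \left(- \frac{43}{18}\right) \left(-362\right) - 106 = \frac{7783}{9} - 106 = \frac{6829}{9}$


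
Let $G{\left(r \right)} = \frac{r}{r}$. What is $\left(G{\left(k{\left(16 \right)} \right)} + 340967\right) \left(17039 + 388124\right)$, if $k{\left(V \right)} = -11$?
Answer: $138147617784$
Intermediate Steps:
$G{\left(r \right)} = 1$
$\left(G{\left(k{\left(16 \right)} \right)} + 340967\right) \left(17039 + 388124\right) = \left(1 + 340967\right) \left(17039 + 388124\right) = 340968 \cdot 405163 = 138147617784$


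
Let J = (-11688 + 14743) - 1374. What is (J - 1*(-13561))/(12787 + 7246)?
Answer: 15242/20033 ≈ 0.76084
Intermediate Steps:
J = 1681 (J = 3055 - 1374 = 1681)
(J - 1*(-13561))/(12787 + 7246) = (1681 - 1*(-13561))/(12787 + 7246) = (1681 + 13561)/20033 = 15242*(1/20033) = 15242/20033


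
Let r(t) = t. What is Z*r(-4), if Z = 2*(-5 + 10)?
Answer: -40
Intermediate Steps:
Z = 10 (Z = 2*5 = 10)
Z*r(-4) = 10*(-4) = -40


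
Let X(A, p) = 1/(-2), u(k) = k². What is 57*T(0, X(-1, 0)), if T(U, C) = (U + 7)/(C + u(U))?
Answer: -798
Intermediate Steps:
X(A, p) = -½
T(U, C) = (7 + U)/(C + U²) (T(U, C) = (U + 7)/(C + U²) = (7 + U)/(C + U²))
57*T(0, X(-1, 0)) = 57*((7 + 0)/(-½ + 0²)) = 57*(7/(-½ + 0)) = 57*(7/(-½)) = 57*(-2*7) = 57*(-14) = -798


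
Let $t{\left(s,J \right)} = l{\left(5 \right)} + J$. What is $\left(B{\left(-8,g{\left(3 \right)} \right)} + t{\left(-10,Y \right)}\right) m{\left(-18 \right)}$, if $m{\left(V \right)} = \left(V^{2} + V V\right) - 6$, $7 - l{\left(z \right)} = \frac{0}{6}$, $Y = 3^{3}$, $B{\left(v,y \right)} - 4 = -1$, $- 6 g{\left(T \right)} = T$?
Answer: $23754$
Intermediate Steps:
$g{\left(T \right)} = - \frac{T}{6}$
$B{\left(v,y \right)} = 3$ ($B{\left(v,y \right)} = 4 - 1 = 3$)
$Y = 27$
$l{\left(z \right)} = 7$ ($l{\left(z \right)} = 7 - \frac{0}{6} = 7 - 0 \cdot \frac{1}{6} = 7 - 0 = 7 + 0 = 7$)
$m{\left(V \right)} = -6 + 2 V^{2}$ ($m{\left(V \right)} = \left(V^{2} + V^{2}\right) - 6 = 2 V^{2} - 6 = -6 + 2 V^{2}$)
$t{\left(s,J \right)} = 7 + J$
$\left(B{\left(-8,g{\left(3 \right)} \right)} + t{\left(-10,Y \right)}\right) m{\left(-18 \right)} = \left(3 + \left(7 + 27\right)\right) \left(-6 + 2 \left(-18\right)^{2}\right) = \left(3 + 34\right) \left(-6 + 2 \cdot 324\right) = 37 \left(-6 + 648\right) = 37 \cdot 642 = 23754$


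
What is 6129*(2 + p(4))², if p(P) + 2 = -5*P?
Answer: 2451600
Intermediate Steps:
p(P) = -2 - 5*P
6129*(2 + p(4))² = 6129*(2 + (-2 - 5*4))² = 6129*(2 + (-2 - 20))² = 6129*(2 - 22)² = 6129*(-20)² = 6129*400 = 2451600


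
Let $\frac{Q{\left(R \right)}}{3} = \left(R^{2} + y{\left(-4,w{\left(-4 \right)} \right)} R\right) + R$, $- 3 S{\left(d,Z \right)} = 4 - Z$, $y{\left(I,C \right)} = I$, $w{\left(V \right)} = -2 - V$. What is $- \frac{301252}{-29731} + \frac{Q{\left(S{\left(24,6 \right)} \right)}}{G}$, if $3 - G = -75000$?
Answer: $\frac{67783995034}{6689742579} \approx 10.133$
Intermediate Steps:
$G = 75003$ ($G = 3 - -75000 = 3 + 75000 = 75003$)
$S{\left(d,Z \right)} = - \frac{4}{3} + \frac{Z}{3}$ ($S{\left(d,Z \right)} = - \frac{4 - Z}{3} = - \frac{4}{3} + \frac{Z}{3}$)
$Q{\left(R \right)} = - 9 R + 3 R^{2}$ ($Q{\left(R \right)} = 3 \left(\left(R^{2} - 4 R\right) + R\right) = 3 \left(R^{2} - 3 R\right) = - 9 R + 3 R^{2}$)
$- \frac{301252}{-29731} + \frac{Q{\left(S{\left(24,6 \right)} \right)}}{G} = - \frac{301252}{-29731} + \frac{3 \left(- \frac{4}{3} + \frac{1}{3} \cdot 6\right) \left(-3 + \left(- \frac{4}{3} + \frac{1}{3} \cdot 6\right)\right)}{75003} = \left(-301252\right) \left(- \frac{1}{29731}\right) + 3 \left(- \frac{4}{3} + 2\right) \left(-3 + \left(- \frac{4}{3} + 2\right)\right) \frac{1}{75003} = \frac{301252}{29731} + 3 \cdot \frac{2}{3} \left(-3 + \frac{2}{3}\right) \frac{1}{75003} = \frac{301252}{29731} + 3 \cdot \frac{2}{3} \left(- \frac{7}{3}\right) \frac{1}{75003} = \frac{301252}{29731} - \frac{14}{225009} = \frac{67783995034}{6689742579}$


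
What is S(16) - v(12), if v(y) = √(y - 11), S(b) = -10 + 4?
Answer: -7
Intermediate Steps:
S(b) = -6
v(y) = √(-11 + y)
S(16) - v(12) = -6 - √(-11 + 12) = -6 - √1 = -6 - 1*1 = -6 - 1 = -7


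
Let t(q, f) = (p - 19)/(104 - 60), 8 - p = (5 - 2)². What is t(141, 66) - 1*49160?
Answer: -540765/11 ≈ -49160.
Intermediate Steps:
p = -1 (p = 8 - (5 - 2)² = 8 - 1*3² = 8 - 1*9 = 8 - 9 = -1)
t(q, f) = -5/11 (t(q, f) = (-1 - 19)/(104 - 60) = -20/44 = -20*1/44 = -5/11)
t(141, 66) - 1*49160 = -5/11 - 1*49160 = -5/11 - 49160 = -540765/11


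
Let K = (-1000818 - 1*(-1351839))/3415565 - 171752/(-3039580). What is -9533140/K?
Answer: -4948597235017393900/82679326553 ≈ -5.9853e+7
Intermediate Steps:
K = 82679326553/519094153135 (K = (-1000818 + 1351839)*(1/3415565) - 171752*(-1/3039580) = 351021*(1/3415565) + 42938/759895 = 351021/3415565 + 42938/759895 = 82679326553/519094153135 ≈ 0.15928)
-9533140/K = -9533140/82679326553/519094153135 = -9533140*519094153135/82679326553 = -4948597235017393900/82679326553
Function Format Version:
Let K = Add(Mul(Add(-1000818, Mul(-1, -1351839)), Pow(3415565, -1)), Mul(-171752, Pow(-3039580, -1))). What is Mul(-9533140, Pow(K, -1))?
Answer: Rational(-4948597235017393900, 82679326553) ≈ -5.9853e+7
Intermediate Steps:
K = Rational(82679326553, 519094153135) (K = Add(Mul(Add(-1000818, 1351839), Rational(1, 3415565)), Mul(-171752, Rational(-1, 3039580))) = Add(Mul(351021, Rational(1, 3415565)), Rational(42938, 759895)) = Add(Rational(351021, 3415565), Rational(42938, 759895)) = Rational(82679326553, 519094153135) ≈ 0.15928)
Mul(-9533140, Pow(K, -1)) = Mul(-9533140, Pow(Rational(82679326553, 519094153135), -1)) = Mul(-9533140, Rational(519094153135, 82679326553)) = Rational(-4948597235017393900, 82679326553)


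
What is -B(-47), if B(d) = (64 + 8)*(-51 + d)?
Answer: 7056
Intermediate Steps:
B(d) = -3672 + 72*d (B(d) = 72*(-51 + d) = -3672 + 72*d)
-B(-47) = -(-3672 + 72*(-47)) = -(-3672 - 3384) = -1*(-7056) = 7056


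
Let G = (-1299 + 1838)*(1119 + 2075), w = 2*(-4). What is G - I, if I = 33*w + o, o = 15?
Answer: 1721815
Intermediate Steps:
w = -8
G = 1721566 (G = 539*3194 = 1721566)
I = -249 (I = 33*(-8) + 15 = -264 + 15 = -249)
G - I = 1721566 - 1*(-249) = 1721566 + 249 = 1721815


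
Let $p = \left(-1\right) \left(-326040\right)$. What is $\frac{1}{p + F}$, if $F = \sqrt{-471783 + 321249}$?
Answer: $\frac{54340}{17717038689} - \frac{i \sqrt{16726}}{35434077378} \approx 3.0671 \cdot 10^{-6} - 3.6498 \cdot 10^{-9} i$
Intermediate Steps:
$F = 3 i \sqrt{16726}$ ($F = \sqrt{-150534} = 3 i \sqrt{16726} \approx 387.99 i$)
$p = 326040$
$\frac{1}{p + F} = \frac{1}{326040 + 3 i \sqrt{16726}}$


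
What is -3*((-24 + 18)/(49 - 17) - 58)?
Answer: 2793/16 ≈ 174.56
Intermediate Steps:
-3*((-24 + 18)/(49 - 17) - 58) = -3*(-6/32 - 58) = -3*(-6*1/32 - 58) = -3*(-3/16 - 58) = -3*(-931/16) = 2793/16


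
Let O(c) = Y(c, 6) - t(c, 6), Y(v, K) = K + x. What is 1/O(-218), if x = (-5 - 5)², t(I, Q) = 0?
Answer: 1/106 ≈ 0.0094340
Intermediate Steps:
x = 100 (x = (-10)² = 100)
Y(v, K) = 100 + K (Y(v, K) = K + 100 = 100 + K)
O(c) = 106 (O(c) = (100 + 6) - 1*0 = 106 + 0 = 106)
1/O(-218) = 1/106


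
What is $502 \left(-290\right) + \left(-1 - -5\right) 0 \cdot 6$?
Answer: $-145580$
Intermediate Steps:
$502 \left(-290\right) + \left(-1 - -5\right) 0 \cdot 6 = -145580 + \left(-1 + 5\right) 0 \cdot 6 = -145580 + 4 \cdot 0 \cdot 6 = -145580 + 0 \cdot 6 = -145580 + 0 = -145580$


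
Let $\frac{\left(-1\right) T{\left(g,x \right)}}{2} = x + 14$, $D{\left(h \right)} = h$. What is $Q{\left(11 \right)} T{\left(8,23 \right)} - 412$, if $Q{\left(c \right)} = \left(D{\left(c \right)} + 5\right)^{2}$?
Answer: $-19356$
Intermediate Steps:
$T{\left(g,x \right)} = -28 - 2 x$ ($T{\left(g,x \right)} = - 2 \left(x + 14\right) = - 2 \left(14 + x\right) = -28 - 2 x$)
$Q{\left(c \right)} = \left(5 + c\right)^{2}$ ($Q{\left(c \right)} = \left(c + 5\right)^{2} = \left(5 + c\right)^{2}$)
$Q{\left(11 \right)} T{\left(8,23 \right)} - 412 = \left(5 + 11\right)^{2} \left(-28 - 46\right) - 412 = 16^{2} \left(-28 - 46\right) - 412 = 256 \left(-74\right) - 412 = -18944 - 412 = -19356$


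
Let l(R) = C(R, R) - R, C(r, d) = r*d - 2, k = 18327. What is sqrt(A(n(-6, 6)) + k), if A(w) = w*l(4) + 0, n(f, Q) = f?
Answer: sqrt(18267) ≈ 135.16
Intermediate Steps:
C(r, d) = -2 + d*r (C(r, d) = d*r - 2 = -2 + d*r)
l(R) = -2 + R**2 - R (l(R) = (-2 + R*R) - R = (-2 + R**2) - R = -2 + R**2 - R)
A(w) = 10*w (A(w) = w*(-2 + 4**2 - 1*4) + 0 = w*(-2 + 16 - 4) + 0 = w*10 + 0 = 10*w + 0 = 10*w)
sqrt(A(n(-6, 6)) + k) = sqrt(10*(-6) + 18327) = sqrt(-60 + 18327) = sqrt(18267)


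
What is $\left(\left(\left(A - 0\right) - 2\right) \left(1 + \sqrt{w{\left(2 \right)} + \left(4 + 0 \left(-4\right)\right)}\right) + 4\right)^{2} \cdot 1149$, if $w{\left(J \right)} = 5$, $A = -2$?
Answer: $165456$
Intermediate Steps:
$\left(\left(\left(A - 0\right) - 2\right) \left(1 + \sqrt{w{\left(2 \right)} + \left(4 + 0 \left(-4\right)\right)}\right) + 4\right)^{2} \cdot 1149 = \left(\left(\left(-2 - 0\right) - 2\right) \left(1 + \sqrt{5 + \left(4 + 0 \left(-4\right)\right)}\right) + 4\right)^{2} \cdot 1149 = \left(\left(\left(-2 + 0\right) - 2\right) \left(1 + \sqrt{5 + \left(4 + 0\right)}\right) + 4\right)^{2} \cdot 1149 = \left(\left(-2 - 2\right) \left(1 + \sqrt{5 + 4}\right) + 4\right)^{2} \cdot 1149 = \left(- 4 \left(1 + \sqrt{9}\right) + 4\right)^{2} \cdot 1149 = \left(- 4 \left(1 + 3\right) + 4\right)^{2} \cdot 1149 = \left(\left(-4\right) 4 + 4\right)^{2} \cdot 1149 = \left(-16 + 4\right)^{2} \cdot 1149 = \left(-12\right)^{2} \cdot 1149 = 144 \cdot 1149 = 165456$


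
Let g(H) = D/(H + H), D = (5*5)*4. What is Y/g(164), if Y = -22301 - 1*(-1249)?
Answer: -1726264/25 ≈ -69051.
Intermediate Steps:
Y = -21052 (Y = -22301 + 1249 = -21052)
D = 100 (D = 25*4 = 100)
g(H) = 50/H (g(H) = 100/(H + H) = 100/(2*H) = (1/(2*H))*100 = 50/H)
Y/g(164) = -21052/(50/164) = -21052/(50*(1/164)) = -21052/25/82 = -21052*82/25 = -1726264/25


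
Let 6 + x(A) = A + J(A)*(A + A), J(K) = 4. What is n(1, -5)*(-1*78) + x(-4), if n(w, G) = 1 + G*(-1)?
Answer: -510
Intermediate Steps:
n(w, G) = 1 - G
x(A) = -6 + 9*A (x(A) = -6 + (A + 4*(A + A)) = -6 + (A + 4*(2*A)) = -6 + (A + 8*A) = -6 + 9*A)
n(1, -5)*(-1*78) + x(-4) = (1 - 1*(-5))*(-1*78) + (-6 + 9*(-4)) = (1 + 5)*(-78) + (-6 - 36) = 6*(-78) - 42 = -468 - 42 = -510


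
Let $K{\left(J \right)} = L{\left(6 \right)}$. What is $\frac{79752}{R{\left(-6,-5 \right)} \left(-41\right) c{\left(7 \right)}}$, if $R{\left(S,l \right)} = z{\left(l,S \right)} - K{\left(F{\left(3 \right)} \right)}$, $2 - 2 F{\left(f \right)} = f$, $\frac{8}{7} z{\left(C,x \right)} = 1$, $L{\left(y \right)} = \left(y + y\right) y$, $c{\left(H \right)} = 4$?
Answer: $\frac{159504}{23329} \approx 6.8372$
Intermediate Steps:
$L{\left(y \right)} = 2 y^{2}$ ($L{\left(y \right)} = 2 y y = 2 y^{2}$)
$z{\left(C,x \right)} = \frac{7}{8}$ ($z{\left(C,x \right)} = \frac{7}{8} \cdot 1 = \frac{7}{8}$)
$F{\left(f \right)} = 1 - \frac{f}{2}$
$K{\left(J \right)} = 72$ ($K{\left(J \right)} = 2 \cdot 6^{2} = 2 \cdot 36 = 72$)
$R{\left(S,l \right)} = - \frac{569}{8}$ ($R{\left(S,l \right)} = \frac{7}{8} - 72 = - \frac{569}{8}$)
$\frac{79752}{R{\left(-6,-5 \right)} \left(-41\right) c{\left(7 \right)}} = \frac{79752}{\left(- \frac{569}{8}\right) \left(-41\right) 4} = \frac{79752}{\frac{23329}{8} \cdot 4} = \frac{79752}{\frac{23329}{2}} = 79752 \cdot \frac{2}{23329} = \frac{159504}{23329}$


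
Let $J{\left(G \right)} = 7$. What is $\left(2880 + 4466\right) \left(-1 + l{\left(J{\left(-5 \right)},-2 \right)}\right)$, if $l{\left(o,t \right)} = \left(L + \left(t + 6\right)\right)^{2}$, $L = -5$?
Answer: $0$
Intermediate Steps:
$l{\left(o,t \right)} = \left(1 + t\right)^{2}$ ($l{\left(o,t \right)} = \left(-5 + \left(t + 6\right)\right)^{2} = \left(-5 + \left(6 + t\right)\right)^{2} = \left(1 + t\right)^{2}$)
$\left(2880 + 4466\right) \left(-1 + l{\left(J{\left(-5 \right)},-2 \right)}\right) = \left(2880 + 4466\right) \left(-1 + \left(1 - 2\right)^{2}\right) = 7346 \left(-1 + \left(-1\right)^{2}\right) = 7346 \left(-1 + 1\right) = 7346 \cdot 0 = 0$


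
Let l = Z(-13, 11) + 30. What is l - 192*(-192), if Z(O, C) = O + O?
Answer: 36868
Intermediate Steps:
Z(O, C) = 2*O
l = 4 (l = 2*(-13) + 30 = -26 + 30 = 4)
l - 192*(-192) = 4 - 192*(-192) = 4 + 36864 = 36868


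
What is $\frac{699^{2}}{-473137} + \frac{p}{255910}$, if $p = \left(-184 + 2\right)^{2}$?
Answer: $- \frac{54682845961}{60540244835} \approx -0.90325$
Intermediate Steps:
$p = 33124$ ($p = \left(-182\right)^{2} = 33124$)
$\frac{699^{2}}{-473137} + \frac{p}{255910} = \frac{699^{2}}{-473137} + \frac{33124}{255910} = 488601 \left(- \frac{1}{473137}\right) + 33124 \cdot \frac{1}{255910} = - \frac{488601}{473137} + \frac{16562}{127955} = - \frac{54682845961}{60540244835}$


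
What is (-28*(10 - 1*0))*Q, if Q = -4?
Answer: 1120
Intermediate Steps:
(-28*(10 - 1*0))*Q = -28*(10 - 1*0)*(-4) = -28*(10 + 0)*(-4) = -28*10*(-4) = -280*(-4) = 1120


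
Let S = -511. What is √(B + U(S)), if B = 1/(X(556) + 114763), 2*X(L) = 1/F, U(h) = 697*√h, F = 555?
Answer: √(141399493410 + 11310518842150336417*I*√511)/127386931 ≈ 88.758 + 88.758*I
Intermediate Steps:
X(L) = 1/1110 (X(L) = (½)/555 = (½)*(1/555) = 1/1110)
B = 1110/127386931 (B = 1/(1/1110 + 114763) = 1/(127386931/1110) = 1110/127386931 ≈ 8.7136e-6)
√(B + U(S)) = √(1110/127386931 + 697*√(-511)) = √(1110/127386931 + 697*(I*√511)) = √(1110/127386931 + 697*I*√511)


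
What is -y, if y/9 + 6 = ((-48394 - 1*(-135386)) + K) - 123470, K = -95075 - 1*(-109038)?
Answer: 202689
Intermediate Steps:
K = 13963 (K = -95075 + 109038 = 13963)
y = -202689 (y = -54 + 9*(((-48394 - 1*(-135386)) + 13963) - 123470) = -54 + 9*(((-48394 + 135386) + 13963) - 123470) = -54 + 9*((86992 + 13963) - 123470) = -54 + 9*(100955 - 123470) = -54 + 9*(-22515) = -54 - 202635 = -202689)
-y = -1*(-202689) = 202689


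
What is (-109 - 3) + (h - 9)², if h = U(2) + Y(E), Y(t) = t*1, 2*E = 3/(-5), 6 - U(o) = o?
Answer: -8391/100 ≈ -83.910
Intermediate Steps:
U(o) = 6 - o
E = -3/10 (E = (3/(-5))/2 = (3*(-⅕))/2 = (½)*(-⅗) = -3/10 ≈ -0.30000)
Y(t) = t
h = 37/10 (h = (6 - 1*2) - 3/10 = (6 - 2) - 3/10 = 4 - 3/10 = 37/10 ≈ 3.7000)
(-109 - 3) + (h - 9)² = (-109 - 3) + (37/10 - 9)² = -112 + (-53/10)² = -112 + 2809/100 = -8391/100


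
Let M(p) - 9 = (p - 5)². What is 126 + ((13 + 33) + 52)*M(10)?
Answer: 3458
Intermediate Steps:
M(p) = 9 + (-5 + p)² (M(p) = 9 + (p - 5)² = 9 + (-5 + p)²)
126 + ((13 + 33) + 52)*M(10) = 126 + ((13 + 33) + 52)*(9 + (-5 + 10)²) = 126 + (46 + 52)*(9 + 5²) = 126 + 98*(9 + 25) = 126 + 98*34 = 126 + 3332 = 3458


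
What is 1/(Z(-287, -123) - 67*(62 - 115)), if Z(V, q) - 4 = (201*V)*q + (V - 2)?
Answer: 1/7098767 ≈ 1.4087e-7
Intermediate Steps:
Z(V, q) = 2 + V + 201*V*q (Z(V, q) = 4 + ((201*V)*q + (V - 2)) = 4 + (201*V*q + (-2 + V)) = 4 + (-2 + V + 201*V*q) = 2 + V + 201*V*q)
1/(Z(-287, -123) - 67*(62 - 115)) = 1/((2 - 287 + 201*(-287)*(-123)) - 67*(62 - 115)) = 1/((2 - 287 + 7095501) - 67*(-53)) = 1/(7095216 + 3551) = 1/7098767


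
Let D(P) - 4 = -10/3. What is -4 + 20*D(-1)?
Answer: 28/3 ≈ 9.3333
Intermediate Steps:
D(P) = 2/3 (D(P) = 4 - 10/3 = 2/3)
-4 + 20*D(-1) = -4 + 20*(2/3) = -4 + 40/3 = 28/3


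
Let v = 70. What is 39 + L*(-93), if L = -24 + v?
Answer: -4239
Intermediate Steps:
L = 46 (L = -24 + 70 = 46)
39 + L*(-93) = 39 + 46*(-93) = 39 - 4278 = -4239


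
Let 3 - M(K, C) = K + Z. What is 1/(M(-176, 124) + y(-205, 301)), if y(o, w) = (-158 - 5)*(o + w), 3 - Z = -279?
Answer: -1/15751 ≈ -6.3488e-5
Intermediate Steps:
Z = 282 (Z = 3 - 1*(-279) = 3 + 279 = 282)
y(o, w) = -163*o - 163*w (y(o, w) = -163*(o + w) = -163*o - 163*w)
M(K, C) = -279 - K (M(K, C) = 3 - (K + 282) = 3 - (282 + K) = 3 + (-282 - K) = -279 - K)
1/(M(-176, 124) + y(-205, 301)) = 1/((-279 - 1*(-176)) + (-163*(-205) - 163*301)) = 1/((-279 + 176) + (33415 - 49063)) = 1/(-103 - 15648) = 1/(-15751) = -1/15751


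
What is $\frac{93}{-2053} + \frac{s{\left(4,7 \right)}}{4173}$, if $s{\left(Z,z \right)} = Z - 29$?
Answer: $- \frac{439414}{8567169} \approx -0.05129$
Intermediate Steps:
$s{\left(Z,z \right)} = -29 + Z$
$\frac{93}{-2053} + \frac{s{\left(4,7 \right)}}{4173} = \frac{93}{-2053} + \frac{-29 + 4}{4173} = 93 \left(- \frac{1}{2053}\right) - \frac{25}{4173} = - \frac{93}{2053} - \frac{25}{4173} = - \frac{439414}{8567169}$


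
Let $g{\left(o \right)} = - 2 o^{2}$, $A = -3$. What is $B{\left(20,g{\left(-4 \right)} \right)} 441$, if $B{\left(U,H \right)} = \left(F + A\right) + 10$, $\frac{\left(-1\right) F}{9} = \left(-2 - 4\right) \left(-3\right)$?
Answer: $-68355$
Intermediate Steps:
$F = -162$ ($F = - 9 \left(-2 - 4\right) \left(-3\right) = - 9 \left(\left(-6\right) \left(-3\right)\right) = \left(-9\right) 18 = -162$)
$B{\left(U,H \right)} = -155$ ($B{\left(U,H \right)} = \left(-162 - 3\right) + 10 = -165 + 10 = -155$)
$B{\left(20,g{\left(-4 \right)} \right)} 441 = \left(-155\right) 441 = -68355$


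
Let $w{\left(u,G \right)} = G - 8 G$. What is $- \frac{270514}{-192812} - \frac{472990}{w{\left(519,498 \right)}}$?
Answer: $\frac{3290755703}{24005094} \approx 137.09$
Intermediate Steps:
$w{\left(u,G \right)} = - 7 G$
$- \frac{270514}{-192812} - \frac{472990}{w{\left(519,498 \right)}} = - \frac{270514}{-192812} - \frac{472990}{\left(-7\right) 498} = \left(-270514\right) \left(- \frac{1}{192812}\right) - \frac{472990}{-3486} = \frac{135257}{96406} - - \frac{33785}{249} = \frac{135257}{96406} + \frac{33785}{249} = \frac{3290755703}{24005094}$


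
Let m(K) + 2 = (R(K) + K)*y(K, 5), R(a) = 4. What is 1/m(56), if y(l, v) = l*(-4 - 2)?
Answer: -1/20162 ≈ -4.9598e-5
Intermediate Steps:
y(l, v) = -6*l (y(l, v) = l*(-6) = -6*l)
m(K) = -2 - 6*K*(4 + K) (m(K) = -2 + (4 + K)*(-6*K) = -2 - 6*K*(4 + K))
1/m(56) = 1/(-2 - 24*56 - 6*56²) = 1/(-2 - 1344 - 6*3136) = 1/(-2 - 1344 - 18816) = 1/(-20162) = -1/20162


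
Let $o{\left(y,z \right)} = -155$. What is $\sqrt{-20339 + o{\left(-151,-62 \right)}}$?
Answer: $i \sqrt{20494} \approx 143.16 i$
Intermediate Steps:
$\sqrt{-20339 + o{\left(-151,-62 \right)}} = \sqrt{-20339 - 155} = \sqrt{-20494} = i \sqrt{20494}$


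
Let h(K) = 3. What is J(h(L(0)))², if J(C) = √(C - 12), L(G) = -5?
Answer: -9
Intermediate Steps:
J(C) = √(-12 + C)
J(h(L(0)))² = (√(-12 + 3))² = (√(-9))² = (3*I)² = -9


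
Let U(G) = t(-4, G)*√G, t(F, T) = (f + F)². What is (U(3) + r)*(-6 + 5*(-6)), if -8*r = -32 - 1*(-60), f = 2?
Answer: 126 - 144*√3 ≈ -123.42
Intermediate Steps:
t(F, T) = (2 + F)²
U(G) = 4*√G (U(G) = (2 - 4)²*√G = (-2)²*√G = 4*√G)
r = -7/2 (r = -(-32 - 1*(-60))/8 = -(-32 + 60)/8 = -⅛*28 = -7/2 ≈ -3.5000)
(U(3) + r)*(-6 + 5*(-6)) = (4*√3 - 7/2)*(-6 + 5*(-6)) = (-7/2 + 4*√3)*(-6 - 30) = (-7/2 + 4*√3)*(-36) = 126 - 144*√3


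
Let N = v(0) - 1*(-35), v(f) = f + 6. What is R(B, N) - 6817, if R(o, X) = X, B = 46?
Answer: -6776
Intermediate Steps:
v(f) = 6 + f
N = 41 (N = (6 + 0) - 1*(-35) = 6 + 35 = 41)
R(B, N) - 6817 = 41 - 6817 = -6776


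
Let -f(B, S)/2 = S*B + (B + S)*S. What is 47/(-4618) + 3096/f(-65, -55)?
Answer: -7626889/46988150 ≈ -0.16232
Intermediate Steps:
f(B, S) = -2*B*S - 2*S*(B + S) (f(B, S) = -2*(S*B + (B + S)*S) = -2*(B*S + S*(B + S)) = -2*B*S - 2*S*(B + S))
47/(-4618) + 3096/f(-65, -55) = 47/(-4618) + 3096/((-2*(-55)*(-55 + 2*(-65)))) = 47*(-1/4618) + 3096/((-2*(-55)*(-55 - 130))) = -47/4618 + 3096/((-2*(-55)*(-185))) = -47/4618 + 3096/(-20350) = -47/4618 + 3096*(-1/20350) = -47/4618 - 1548/10175 = -7626889/46988150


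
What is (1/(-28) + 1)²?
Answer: 729/784 ≈ 0.92985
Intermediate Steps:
(1/(-28) + 1)² = (-1/28 + 1)² = (27/28)² = 729/784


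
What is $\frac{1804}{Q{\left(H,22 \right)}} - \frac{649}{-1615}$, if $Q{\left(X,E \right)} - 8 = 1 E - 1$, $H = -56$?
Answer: $\frac{2932281}{46835} \approx 62.609$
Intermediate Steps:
$Q{\left(X,E \right)} = 7 + E$ ($Q{\left(X,E \right)} = 8 + \left(1 E - 1\right) = 8 + \left(E - 1\right) = 8 + \left(-1 + E\right) = 7 + E$)
$\frac{1804}{Q{\left(H,22 \right)}} - \frac{649}{-1615} = \frac{1804}{7 + 22} - \frac{649}{-1615} = \frac{1804}{29} - - \frac{649}{1615} = 1804 \cdot \frac{1}{29} + \frac{649}{1615} = \frac{1804}{29} + \frac{649}{1615} = \frac{2932281}{46835}$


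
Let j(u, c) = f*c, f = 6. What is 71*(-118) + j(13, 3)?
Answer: -8360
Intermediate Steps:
j(u, c) = 6*c
71*(-118) + j(13, 3) = 71*(-118) + 6*3 = -8378 + 18 = -8360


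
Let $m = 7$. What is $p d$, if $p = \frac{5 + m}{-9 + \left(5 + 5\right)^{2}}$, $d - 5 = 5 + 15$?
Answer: $\frac{300}{91} \approx 3.2967$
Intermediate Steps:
$d = 25$ ($d = 5 + \left(5 + 15\right) = 5 + 20 = 25$)
$p = \frac{12}{91}$ ($p = \frac{5 + 7}{-9 + \left(5 + 5\right)^{2}} = \frac{12}{-9 + 10^{2}} = \frac{12}{-9 + 100} = \frac{12}{91} \approx 0.13187$)
$p d = \frac{12}{91} \cdot 25 = \frac{300}{91}$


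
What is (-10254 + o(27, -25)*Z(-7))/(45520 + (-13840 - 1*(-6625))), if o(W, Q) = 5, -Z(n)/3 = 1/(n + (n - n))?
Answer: -71763/268135 ≈ -0.26764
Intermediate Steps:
Z(n) = -3/n (Z(n) = -3/(n + (n - n)) = -3/(n + 0) = -3/n)
(-10254 + o(27, -25)*Z(-7))/(45520 + (-13840 - 1*(-6625))) = (-10254 + 5*(-3/(-7)))/(45520 + (-13840 - 1*(-6625))) = (-10254 + 5*(-3*(-⅐)))/(45520 + (-13840 + 6625)) = (-10254 + 5*(3/7))/(45520 - 7215) = (-10254 + 15/7)/38305 = -71763/7*1/38305 = -71763/268135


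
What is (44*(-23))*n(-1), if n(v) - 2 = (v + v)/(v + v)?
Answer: -3036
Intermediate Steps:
n(v) = 3 (n(v) = 2 + (v + v)/(v + v) = 2 + (2*v)/((2*v)) = 2 + (2*v)*(1/(2*v)) = 2 + 1 = 3)
(44*(-23))*n(-1) = (44*(-23))*3 = -1012*3 = -3036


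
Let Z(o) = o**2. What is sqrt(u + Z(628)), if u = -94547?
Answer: sqrt(299837) ≈ 547.57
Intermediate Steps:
sqrt(u + Z(628)) = sqrt(-94547 + 628**2) = sqrt(-94547 + 394384) = sqrt(299837)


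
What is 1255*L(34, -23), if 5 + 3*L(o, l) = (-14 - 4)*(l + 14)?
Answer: 197035/3 ≈ 65678.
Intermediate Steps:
L(o, l) = -257/3 - 6*l (L(o, l) = -5/3 + ((-14 - 4)*(l + 14))/3 = -5/3 + (-18*(14 + l))/3 = -5/3 + (-252 - 18*l)/3 = -5/3 + (-84 - 6*l) = -257/3 - 6*l)
1255*L(34, -23) = 1255*(-257/3 - 6*(-23)) = 1255*(-257/3 + 138) = 1255*(157/3) = 197035/3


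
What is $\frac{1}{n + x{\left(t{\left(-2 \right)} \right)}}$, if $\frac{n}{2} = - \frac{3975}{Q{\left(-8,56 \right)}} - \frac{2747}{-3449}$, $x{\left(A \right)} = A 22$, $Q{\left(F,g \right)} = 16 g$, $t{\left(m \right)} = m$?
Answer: $- \frac{1545152}{79235151} \approx -0.019501$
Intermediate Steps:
$x{\left(A \right)} = 22 A$
$n = - \frac{11248463}{1545152}$ ($n = 2 \left(- \frac{3975}{16 \cdot 56} - \frac{2747}{-3449}\right) = 2 \left(- \frac{3975}{896} - - \frac{2747}{3449}\right) = 2 \left(\left(-3975\right) \frac{1}{896} + \frac{2747}{3449}\right) = 2 \left(- \frac{3975}{896} + \frac{2747}{3449}\right) = 2 \left(- \frac{11248463}{3090304}\right) = - \frac{11248463}{1545152} \approx -7.2798$)
$\frac{1}{n + x{\left(t{\left(-2 \right)} \right)}} = \frac{1}{- \frac{11248463}{1545152} + 22 \left(-2\right)} = \frac{1}{- \frac{11248463}{1545152} - 44} = \frac{1}{- \frac{79235151}{1545152}} = - \frac{1545152}{79235151}$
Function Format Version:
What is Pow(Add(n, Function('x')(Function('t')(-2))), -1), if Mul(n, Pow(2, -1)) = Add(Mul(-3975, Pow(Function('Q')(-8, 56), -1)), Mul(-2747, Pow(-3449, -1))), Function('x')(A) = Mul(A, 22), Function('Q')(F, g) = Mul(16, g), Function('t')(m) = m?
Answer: Rational(-1545152, 79235151) ≈ -0.019501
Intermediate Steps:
Function('x')(A) = Mul(22, A)
n = Rational(-11248463, 1545152) (n = Mul(2, Add(Mul(-3975, Pow(Mul(16, 56), -1)), Mul(-2747, Pow(-3449, -1)))) = Mul(2, Add(Mul(-3975, Pow(896, -1)), Mul(-2747, Rational(-1, 3449)))) = Mul(2, Add(Mul(-3975, Rational(1, 896)), Rational(2747, 3449))) = Mul(2, Add(Rational(-3975, 896), Rational(2747, 3449))) = Mul(2, Rational(-11248463, 3090304)) = Rational(-11248463, 1545152) ≈ -7.2798)
Pow(Add(n, Function('x')(Function('t')(-2))), -1) = Pow(Add(Rational(-11248463, 1545152), Mul(22, -2)), -1) = Pow(Add(Rational(-11248463, 1545152), -44), -1) = Pow(Rational(-79235151, 1545152), -1) = Rational(-1545152, 79235151)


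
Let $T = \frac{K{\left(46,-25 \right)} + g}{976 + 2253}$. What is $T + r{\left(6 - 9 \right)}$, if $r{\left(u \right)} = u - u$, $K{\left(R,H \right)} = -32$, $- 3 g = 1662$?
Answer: $- \frac{586}{3229} \approx -0.18148$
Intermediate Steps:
$g = -554$ ($g = \left(- \frac{1}{3}\right) 1662 = -554$)
$T = - \frac{586}{3229}$ ($T = \frac{-32 - 554}{976 + 2253} = - \frac{586}{3229} \approx -0.18148$)
$r{\left(u \right)} = 0$
$T + r{\left(6 - 9 \right)} = - \frac{586}{3229} + 0 = - \frac{586}{3229}$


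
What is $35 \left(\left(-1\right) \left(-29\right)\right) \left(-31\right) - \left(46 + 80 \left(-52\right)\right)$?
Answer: $-27351$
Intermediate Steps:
$35 \left(\left(-1\right) \left(-29\right)\right) \left(-31\right) - \left(46 + 80 \left(-52\right)\right) = 35 \cdot 29 \left(-31\right) - \left(46 - 4160\right) = 1015 \left(-31\right) - -4114 = -31465 + 4114 = -27351$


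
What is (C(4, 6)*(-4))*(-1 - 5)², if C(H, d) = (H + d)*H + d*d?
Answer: -10944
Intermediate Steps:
C(H, d) = d² + H*(H + d) (C(H, d) = H*(H + d) + d² = d² + H*(H + d))
(C(4, 6)*(-4))*(-1 - 5)² = ((4² + 6² + 4*6)*(-4))*(-1 - 5)² = ((16 + 36 + 24)*(-4))*(-6)² = (76*(-4))*36 = -304*36 = -10944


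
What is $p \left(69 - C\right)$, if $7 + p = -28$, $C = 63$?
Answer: $-210$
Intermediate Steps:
$p = -35$ ($p = -7 - 28 = -35$)
$p \left(69 - C\right) = - 35 \left(69 - 63\right) = \left(-35\right) 6 = -210$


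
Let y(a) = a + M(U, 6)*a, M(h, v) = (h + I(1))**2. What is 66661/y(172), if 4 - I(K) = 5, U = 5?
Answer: 66661/2924 ≈ 22.798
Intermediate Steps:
I(K) = -1 (I(K) = 4 - 1*5 = 4 - 5 = -1)
M(h, v) = (-1 + h)**2 (M(h, v) = (h - 1)**2 = (-1 + h)**2)
y(a) = 17*a (y(a) = a + (-1 + 5)**2*a = a + 4**2*a = a + 16*a = 17*a)
66661/y(172) = 66661/((17*172)) = 66661/2924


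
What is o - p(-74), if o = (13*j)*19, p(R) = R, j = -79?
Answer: -19439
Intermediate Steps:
o = -19513 (o = (13*(-79))*19 = -1027*19 = -19513)
o - p(-74) = -19513 - 1*(-74) = -19513 + 74 = -19439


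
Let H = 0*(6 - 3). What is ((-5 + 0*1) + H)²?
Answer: 25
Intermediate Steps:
H = 0 (H = 0*3 = 0)
((-5 + 0*1) + H)² = ((-5 + 0*1) + 0)² = ((-5 + 0) + 0)² = (-5 + 0)² = (-5)² = 25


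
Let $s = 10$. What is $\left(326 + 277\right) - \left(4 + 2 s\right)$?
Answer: $579$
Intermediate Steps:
$\left(326 + 277\right) - \left(4 + 2 s\right) = \left(326 + 277\right) - 24 = 603 - 24 = 579$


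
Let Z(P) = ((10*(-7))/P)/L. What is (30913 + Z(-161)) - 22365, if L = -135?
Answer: 5308306/621 ≈ 8548.0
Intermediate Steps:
Z(P) = 14/(27*P) (Z(P) = ((10*(-7))/P)/(-135) = -70/P*(-1/135) = 14/(27*P))
(30913 + Z(-161)) - 22365 = (30913 + (14/27)/(-161)) - 22365 = (30913 + (14/27)*(-1/161)) - 22365 = (30913 - 2/621) - 22365 = 19196971/621 - 22365 = 5308306/621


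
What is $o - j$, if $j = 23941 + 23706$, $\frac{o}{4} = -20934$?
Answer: $-131383$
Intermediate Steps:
$o = -83736$ ($o = 4 \left(-20934\right) = -83736$)
$j = 47647$
$o - j = -83736 - 47647 = -131383$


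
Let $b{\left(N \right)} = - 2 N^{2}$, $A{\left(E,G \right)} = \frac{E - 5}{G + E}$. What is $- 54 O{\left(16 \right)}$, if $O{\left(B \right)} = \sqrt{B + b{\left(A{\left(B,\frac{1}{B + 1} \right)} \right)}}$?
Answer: $- \frac{18 \sqrt{1122526}}{91} \approx -209.57$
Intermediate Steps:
$A{\left(E,G \right)} = \frac{-5 + E}{E + G}$
$O{\left(B \right)} = \sqrt{B - \frac{2 \left(-5 + B\right)^{2}}{\left(B + \frac{1}{1 + B}\right)^{2}}}$ ($O{\left(B \right)} = \sqrt{B - 2 \left(\frac{-5 + B}{B + \frac{1}{B + 1}}\right)^{2}} = \sqrt{B - 2 \left(\frac{-5 + B}{B + \frac{1}{1 + B}}\right)^{2}} = \sqrt{B - 2 \frac{\left(-5 + B\right)^{2}}{\left(B + \frac{1}{1 + B}\right)^{2}}} = \sqrt{B - \frac{2 \left(-5 + B\right)^{2}}{\left(B + \frac{1}{1 + B}\right)^{2}}}$)
$- 54 O{\left(16 \right)} = - 54 \sqrt{16 - \frac{2 \left(1 + 16\right)^{2} \left(-5 + 16\right)^{2}}{\left(1 + 16 + 16^{2}\right)^{2}}} = - 54 \sqrt{16 - \frac{2 \cdot 17^{2} \cdot 11^{2}}{\left(1 + 16 + 256\right)^{2}}} = - 54 \sqrt{16 - 578 \cdot 121 \cdot \frac{1}{74529}} = - 54 \sqrt{16 - \frac{69938}{74529}} = - 54 \sqrt{\frac{1122526}{74529}} = - 54 \frac{\sqrt{1122526}}{273} = - \frac{18 \sqrt{1122526}}{91}$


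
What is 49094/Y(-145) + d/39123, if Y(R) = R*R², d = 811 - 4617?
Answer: -13523771312/119271355875 ≈ -0.11339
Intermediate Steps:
d = -3806
Y(R) = R³
49094/Y(-145) + d/39123 = 49094/((-145)³) - 3806/39123 = 49094/(-3048625) - 3806*1/39123 = 49094*(-1/3048625) - 3806/39123 = -49094/3048625 - 3806/39123 = -13523771312/119271355875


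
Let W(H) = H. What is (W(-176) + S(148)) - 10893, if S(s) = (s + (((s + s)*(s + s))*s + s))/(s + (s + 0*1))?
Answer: 32740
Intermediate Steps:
S(s) = (2*s + 4*s³)/(2*s) (S(s) = (s + (((2*s)*(2*s))*s + s))/(s + (s + 0)) = (s + ((4*s²)*s + s))/(s + s) = (s + (4*s³ + s))/((2*s)) = (s + (s + 4*s³))*(1/(2*s)) = (2*s + 4*s³)*(1/(2*s)) = (2*s + 4*s³)/(2*s))
(W(-176) + S(148)) - 10893 = (-176 + (1 + 2*148²)) - 10893 = (-176 + (1 + 2*21904)) - 10893 = (-176 + (1 + 43808)) - 10893 = (-176 + 43809) - 10893 = 43633 - 10893 = 32740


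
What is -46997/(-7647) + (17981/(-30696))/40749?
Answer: 19595060431127/3188368993896 ≈ 6.1458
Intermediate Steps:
-46997/(-7647) + (17981/(-30696))/40749 = -46997*(-1/7647) + (17981*(-1/30696))*(1/40749) = 46997/7647 - 17981/30696*1/40749 = 46997/7647 - 17981/1250831304 = 19595060431127/3188368993896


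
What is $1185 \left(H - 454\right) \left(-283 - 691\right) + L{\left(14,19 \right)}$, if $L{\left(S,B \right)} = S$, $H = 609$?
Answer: $-178899436$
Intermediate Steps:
$1185 \left(H - 454\right) \left(-283 - 691\right) + L{\left(14,19 \right)} = 1185 \left(609 - 454\right) \left(-283 - 691\right) + 14 = 1185 \cdot 155 \left(-974\right) + 14 = 1185 \left(-150970\right) + 14 = -178899450 + 14 = -178899436$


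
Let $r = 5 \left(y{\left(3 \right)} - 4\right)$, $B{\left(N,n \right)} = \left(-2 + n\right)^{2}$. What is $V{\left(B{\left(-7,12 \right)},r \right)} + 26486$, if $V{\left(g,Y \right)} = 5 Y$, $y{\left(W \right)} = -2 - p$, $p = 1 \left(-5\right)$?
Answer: $26461$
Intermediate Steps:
$p = -5$
$y{\left(W \right)} = 3$ ($y{\left(W \right)} = -2 - -5 = -2 + 5 = 3$)
$r = -5$ ($r = 5 \left(3 - 4\right) = 5 \left(-1\right) = -5$)
$V{\left(B{\left(-7,12 \right)},r \right)} + 26486 = 5 \left(-5\right) + 26486 = -25 + 26486 = 26461$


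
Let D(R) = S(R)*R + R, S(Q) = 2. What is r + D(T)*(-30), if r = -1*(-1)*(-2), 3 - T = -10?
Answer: -1172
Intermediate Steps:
T = 13 (T = 3 - 1*(-10) = 3 + 10 = 13)
D(R) = 3*R (D(R) = 2*R + R = 3*R)
r = -2 (r = 1*(-2) = -2)
r + D(T)*(-30) = -2 + (3*13)*(-30) = -2 + 39*(-30) = -2 - 1170 = -1172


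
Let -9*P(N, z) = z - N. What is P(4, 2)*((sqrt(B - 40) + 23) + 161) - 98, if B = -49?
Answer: -514/9 + 2*I*sqrt(89)/9 ≈ -57.111 + 2.0964*I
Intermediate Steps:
P(N, z) = -z/9 + N/9 (P(N, z) = -(z - N)/9 = -z/9 + N/9)
P(4, 2)*((sqrt(B - 40) + 23) + 161) - 98 = (-1/9*2 + (1/9)*4)*((sqrt(-49 - 40) + 23) + 161) - 98 = (-2/9 + 4/9)*((sqrt(-89) + 23) + 161) - 98 = 2*((I*sqrt(89) + 23) + 161)/9 - 98 = 2*((23 + I*sqrt(89)) + 161)/9 - 98 = 2*(184 + I*sqrt(89))/9 - 98 = (368/9 + 2*I*sqrt(89)/9) - 98 = -514/9 + 2*I*sqrt(89)/9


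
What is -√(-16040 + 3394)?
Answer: -I*√12646 ≈ -112.45*I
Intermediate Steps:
-√(-16040 + 3394) = -√(-12646) = -I*√12646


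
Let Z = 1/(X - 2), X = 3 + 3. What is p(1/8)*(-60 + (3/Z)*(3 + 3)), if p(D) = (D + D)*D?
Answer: 3/8 ≈ 0.37500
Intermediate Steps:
X = 6
Z = ¼ (Z = 1/(6 - 2) = 1/4 = ¼ ≈ 0.25000)
p(D) = 2*D² (p(D) = (2*D)*D = 2*D²)
p(1/8)*(-60 + (3/Z)*(3 + 3)) = (2*(1/8)²)*(-60 + (3/(¼))*(3 + 3)) = (2*(⅛)²)*(-60 + (3*4)*6) = (2*(1/64))*(-60 + 12*6) = (-60 + 72)/32 = (1/32)*12 = 3/8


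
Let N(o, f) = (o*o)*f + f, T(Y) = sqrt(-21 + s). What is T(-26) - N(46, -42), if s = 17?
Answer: 88914 + 2*I ≈ 88914.0 + 2.0*I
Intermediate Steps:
T(Y) = 2*I (T(Y) = sqrt(-21 + 17) = sqrt(-4) = 2*I)
N(o, f) = f + f*o**2 (N(o, f) = o**2*f + f = f*o**2 + f = f + f*o**2)
T(-26) - N(46, -42) = 2*I - (-42)*(1 + 46**2) = 2*I - (-42)*(1 + 2116) = 2*I - (-42)*2117 = 2*I - 1*(-88914) = 2*I + 88914 = 88914 + 2*I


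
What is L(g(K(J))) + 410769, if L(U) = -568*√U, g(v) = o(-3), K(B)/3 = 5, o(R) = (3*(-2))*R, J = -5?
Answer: 410769 - 1704*√2 ≈ 4.0836e+5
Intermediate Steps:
o(R) = -6*R
K(B) = 15 (K(B) = 3*5 = 15)
g(v) = 18 (g(v) = -6*(-3) = 18)
L(g(K(J))) + 410769 = -1704*√2 + 410769 = 410769 - 1704*√2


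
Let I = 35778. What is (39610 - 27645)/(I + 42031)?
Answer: 11965/77809 ≈ 0.15377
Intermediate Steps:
(39610 - 27645)/(I + 42031) = (39610 - 27645)/(35778 + 42031) = 11965/77809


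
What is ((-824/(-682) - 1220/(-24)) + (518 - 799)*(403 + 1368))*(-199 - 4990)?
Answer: 5282855876641/2046 ≈ 2.5820e+9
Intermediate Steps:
((-824/(-682) - 1220/(-24)) + (518 - 799)*(403 + 1368))*(-199 - 4990) = ((-824*(-1/682) - 1220*(-1/24)) - 281*1771)*(-5189) = ((412/341 + 305/6) - 497651)*(-5189) = (106477/2046 - 497651)*(-5189) = -1018087469/2046*(-5189) = 5282855876641/2046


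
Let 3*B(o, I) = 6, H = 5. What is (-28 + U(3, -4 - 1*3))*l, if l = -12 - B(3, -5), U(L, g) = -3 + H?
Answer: 364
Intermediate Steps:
B(o, I) = 2 (B(o, I) = (1/3)*6 = 2)
U(L, g) = 2 (U(L, g) = -3 + 5 = 2)
l = -14 (l = -12 - 1*2 = -12 - 2 = -14)
(-28 + U(3, -4 - 1*3))*l = (-28 + 2)*(-14) = -26*(-14) = 364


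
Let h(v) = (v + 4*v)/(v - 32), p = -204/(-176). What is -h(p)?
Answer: 255/1357 ≈ 0.18791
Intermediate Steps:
p = 51/44 (p = -204*(-1/176) = 51/44 ≈ 1.1591)
h(v) = 5*v/(-32 + v) (h(v) = (5*v)/(-32 + v) = 5*v/(-32 + v))
-h(p) = -5*51/(44*(-32 + 51/44)) = -5*51/(44*(-1357/44)) = -5*51*(-44)/(44*1357) = -1*(-255/1357) = 255/1357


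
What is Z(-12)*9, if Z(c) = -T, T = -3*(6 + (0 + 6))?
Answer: 324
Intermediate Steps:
T = -36 (T = -3*(6 + 6) = -3*12 = -36)
Z(c) = 36 (Z(c) = -1*(-36) = 36)
Z(-12)*9 = 36*9 = 324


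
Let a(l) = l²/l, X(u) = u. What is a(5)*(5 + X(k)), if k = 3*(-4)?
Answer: -35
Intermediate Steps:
k = -12
a(l) = l
a(5)*(5 + X(k)) = 5*(5 - 12) = 5*(-7) = -35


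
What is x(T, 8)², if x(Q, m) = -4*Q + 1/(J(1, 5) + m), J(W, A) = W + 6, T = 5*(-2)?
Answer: 361201/225 ≈ 1605.3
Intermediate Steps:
T = -10
J(W, A) = 6 + W
x(Q, m) = 1/(7 + m) - 4*Q (x(Q, m) = -4*Q + 1/((6 + 1) + m) = -4*Q + 1/(7 + m) = 1/(7 + m) - 4*Q)
x(T, 8)² = ((1 - 28*(-10) - 4*(-10)*8)/(7 + 8))² = ((1 + 280 + 320)/15)² = ((1/15)*601)² = (601/15)² = 361201/225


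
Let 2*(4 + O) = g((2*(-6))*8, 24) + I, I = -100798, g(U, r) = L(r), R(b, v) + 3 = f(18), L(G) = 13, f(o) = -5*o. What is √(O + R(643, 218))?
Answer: I*√201958/2 ≈ 224.7*I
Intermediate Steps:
R(b, v) = -93 (R(b, v) = -3 - 5*18 = -3 - 90 = -93)
g(U, r) = 13
O = -100793/2 (O = -4 + (13 - 100798)/2 = -4 + (½)*(-100785) = -4 - 100785/2 = -100793/2 ≈ -50397.)
√(O + R(643, 218)) = √(-100793/2 - 93) = √(-100979/2) = I*√201958/2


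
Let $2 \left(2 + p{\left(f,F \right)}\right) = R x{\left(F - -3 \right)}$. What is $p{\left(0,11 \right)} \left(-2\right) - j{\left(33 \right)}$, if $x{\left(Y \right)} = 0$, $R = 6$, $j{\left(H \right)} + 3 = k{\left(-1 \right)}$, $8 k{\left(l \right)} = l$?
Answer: $\frac{57}{8} \approx 7.125$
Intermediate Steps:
$k{\left(l \right)} = \frac{l}{8}$
$j{\left(H \right)} = - \frac{25}{8}$ ($j{\left(H \right)} = -3 + \frac{1}{8} \left(-1\right) = -3 - \frac{1}{8} = - \frac{25}{8}$)
$p{\left(f,F \right)} = -2$ ($p{\left(f,F \right)} = -2 + \frac{6 \cdot 0}{2} = -2 + \frac{1}{2} \cdot 0 = -2 + 0 = -2$)
$p{\left(0,11 \right)} \left(-2\right) - j{\left(33 \right)} = \left(-2\right) \left(-2\right) - - \frac{25}{8} = 4 + \frac{25}{8} = \frac{57}{8}$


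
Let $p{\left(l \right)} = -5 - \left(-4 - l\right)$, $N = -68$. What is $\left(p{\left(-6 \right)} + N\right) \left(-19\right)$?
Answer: $1425$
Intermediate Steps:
$p{\left(l \right)} = -1 + l$ ($p{\left(l \right)} = -5 + \left(4 + l\right) = -1 + l$)
$\left(p{\left(-6 \right)} + N\right) \left(-19\right) = \left(\left(-1 - 6\right) - 68\right) \left(-19\right) = \left(-7 - 68\right) \left(-19\right) = \left(-75\right) \left(-19\right) = 1425$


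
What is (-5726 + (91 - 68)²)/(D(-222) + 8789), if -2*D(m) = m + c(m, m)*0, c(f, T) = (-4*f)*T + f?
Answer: -5197/8900 ≈ -0.58393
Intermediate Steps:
c(f, T) = f - 4*T*f (c(f, T) = -4*T*f + f = f - 4*T*f)
D(m) = -m/2 (D(m) = -(m + (m*(1 - 4*m))*0)/2 = -(m + 0)/2 = -m/2)
(-5726 + (91 - 68)²)/(D(-222) + 8789) = (-5726 + (91 - 68)²)/(-½*(-222) + 8789) = (-5726 + 23²)/(111 + 8789) = (-5726 + 529)/8900 = -5197*1/8900 = -5197/8900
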